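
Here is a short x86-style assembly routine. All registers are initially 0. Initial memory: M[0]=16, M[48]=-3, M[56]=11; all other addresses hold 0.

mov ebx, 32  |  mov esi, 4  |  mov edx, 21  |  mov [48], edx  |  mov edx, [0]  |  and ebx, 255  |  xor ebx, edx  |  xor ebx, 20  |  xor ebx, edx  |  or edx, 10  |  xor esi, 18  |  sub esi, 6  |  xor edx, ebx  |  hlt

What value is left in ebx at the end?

ebx=32
esi=4
edx=21
mov [48], edx → M[48]=21
edx=M[0]=16
ebx=32&255=32
ebx=32^16=48
ebx=48^20=36
ebx=36^16=52
edx=16|10=26
esi=4^18=22
esi=22-6=16
edx=26^52=46
halt.

52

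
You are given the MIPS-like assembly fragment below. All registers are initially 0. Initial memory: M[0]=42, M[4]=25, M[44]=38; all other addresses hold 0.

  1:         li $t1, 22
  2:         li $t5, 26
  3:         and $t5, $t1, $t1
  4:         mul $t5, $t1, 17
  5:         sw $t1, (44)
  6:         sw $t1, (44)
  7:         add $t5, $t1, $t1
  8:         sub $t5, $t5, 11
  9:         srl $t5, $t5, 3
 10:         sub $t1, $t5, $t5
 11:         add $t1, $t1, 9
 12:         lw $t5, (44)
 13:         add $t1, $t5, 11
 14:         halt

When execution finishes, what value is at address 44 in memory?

22

li $t1, 22 → $t1=22
li $t5, 26 → $t5=26
and $t5, $t1, $t1 → $t5=22&22=22
mul $t5, $t1, 17 → $t5=22*17=374
sw $t1, (44) → M[44]=22
sw $t1, (44) → M[44]=22
add $t5, $t1, $t1 → $t5=22+22=44
sub $t5, $t5, 11 → $t5=44-11=33
srl $t5, $t5, 3 → $t5=33>>3=4
sub $t1, $t5, $t5 → $t1=4-4=0
add $t1, $t1, 9 → $t1=0+9=9
lw $t5, (44) → $t5=M[44]=22
add $t1, $t5, 11 → $t1=22+11=33
halt.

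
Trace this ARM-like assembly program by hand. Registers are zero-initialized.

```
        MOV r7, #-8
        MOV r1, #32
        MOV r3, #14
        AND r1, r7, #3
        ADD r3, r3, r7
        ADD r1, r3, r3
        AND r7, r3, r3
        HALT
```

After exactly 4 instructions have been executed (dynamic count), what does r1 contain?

r7=-8
r1=32
r3=14
r1=(-8)&3=0
After step 4: r1 = 0.

0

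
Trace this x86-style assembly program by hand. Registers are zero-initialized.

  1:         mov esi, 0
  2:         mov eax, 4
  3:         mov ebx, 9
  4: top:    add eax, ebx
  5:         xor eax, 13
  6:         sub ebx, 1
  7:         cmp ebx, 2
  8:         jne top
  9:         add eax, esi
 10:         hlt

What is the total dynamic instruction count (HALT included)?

40

after mov esi, 0: esi=0
after mov eax, 4: eax=4
after mov ebx, 9: ebx=9
after add eax, ebx: eax=4+9=13
after xor eax, 13: eax=13^13=0
after sub ebx, 1: ebx=9-1=8
cmp ebx, 2  (cmp 8,2)
jne top: taken
after add eax, ebx: eax=0+8=8
after xor eax, 13: eax=8^13=5
after sub ebx, 1: ebx=8-1=7
cmp ebx, 2  (cmp 7,2)
jne top: taken
after add eax, ebx: eax=5+7=12
after xor eax, 13: eax=12^13=1
after sub ebx, 1: ebx=7-1=6
cmp ebx, 2  (cmp 6,2)
jne top: taken
after add eax, ebx: eax=1+6=7
after xor eax, 13: eax=7^13=10
after sub ebx, 1: ebx=6-1=5
cmp ebx, 2  (cmp 5,2)
jne top: taken
after add eax, ebx: eax=10+5=15
after xor eax, 13: eax=15^13=2
after sub ebx, 1: ebx=5-1=4
cmp ebx, 2  (cmp 4,2)
jne top: taken
after add eax, ebx: eax=2+4=6
after xor eax, 13: eax=6^13=11
after sub ebx, 1: ebx=4-1=3
cmp ebx, 2  (cmp 3,2)
jne top: taken
after add eax, ebx: eax=11+3=14
after xor eax, 13: eax=14^13=3
after sub ebx, 1: ebx=3-1=2
cmp ebx, 2  (cmp 2,2)
jne top: not taken
after add eax, esi: eax=3+0=3
halt.
Total executed instructions: 40.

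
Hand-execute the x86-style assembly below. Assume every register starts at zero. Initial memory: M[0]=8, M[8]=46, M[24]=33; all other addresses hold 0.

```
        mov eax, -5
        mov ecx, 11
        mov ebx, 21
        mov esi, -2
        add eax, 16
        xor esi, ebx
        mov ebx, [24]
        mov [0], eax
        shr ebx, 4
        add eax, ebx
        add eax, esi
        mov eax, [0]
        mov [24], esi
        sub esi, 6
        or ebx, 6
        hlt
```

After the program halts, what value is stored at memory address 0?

11

eax=-5
ecx=11
ebx=21
esi=-2
eax=(-5)+16=11
esi=(-2)^21=-21
ebx=M[24]=33
mov [0], eax → M[0]=11
ebx=33>>4=2
eax=11+2=13
eax=13+(-21)=-8
eax=M[0]=11
mov [24], esi → M[24]=-21
esi=(-21)-6=-27
ebx=2|6=6
halt.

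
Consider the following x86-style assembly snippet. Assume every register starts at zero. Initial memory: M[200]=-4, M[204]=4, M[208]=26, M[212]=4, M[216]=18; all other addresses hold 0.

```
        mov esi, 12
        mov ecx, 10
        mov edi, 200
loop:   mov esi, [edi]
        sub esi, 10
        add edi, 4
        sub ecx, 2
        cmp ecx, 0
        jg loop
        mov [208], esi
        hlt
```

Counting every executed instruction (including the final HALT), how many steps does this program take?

35

esi=12
ecx=10
edi=200
esi=M[200]=-4
esi=(-4)-10=-14
edi=200+4=204
ecx=10-2=8
cmp ecx, 0  (cmp 8,0)
jg loop: taken
esi=M[204]=4
esi=4-10=-6
edi=204+4=208
ecx=8-2=6
cmp ecx, 0  (cmp 6,0)
jg loop: taken
esi=M[208]=26
esi=26-10=16
edi=208+4=212
ecx=6-2=4
cmp ecx, 0  (cmp 4,0)
jg loop: taken
esi=M[212]=4
esi=4-10=-6
edi=212+4=216
ecx=4-2=2
cmp ecx, 0  (cmp 2,0)
jg loop: taken
esi=M[216]=18
esi=18-10=8
edi=216+4=220
ecx=2-2=0
cmp ecx, 0  (cmp 0,0)
jg loop: not taken
mov [208], esi → M[208]=8
halt.
Total executed instructions: 35.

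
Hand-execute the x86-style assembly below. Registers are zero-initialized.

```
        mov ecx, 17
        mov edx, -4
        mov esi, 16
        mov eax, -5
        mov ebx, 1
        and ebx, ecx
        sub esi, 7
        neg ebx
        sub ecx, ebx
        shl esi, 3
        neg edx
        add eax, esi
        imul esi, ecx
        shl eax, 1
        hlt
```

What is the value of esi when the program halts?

ecx=17
edx=-4
esi=16
eax=-5
ebx=1
ebx=1&17=1
esi=16-7=9
ebx=-(1)=-1
ecx=17-(-1)=18
esi=9<<3=72
edx=-(-4)=4
eax=(-5)+72=67
esi=72*18=1296
eax=67<<1=134
halt.

1296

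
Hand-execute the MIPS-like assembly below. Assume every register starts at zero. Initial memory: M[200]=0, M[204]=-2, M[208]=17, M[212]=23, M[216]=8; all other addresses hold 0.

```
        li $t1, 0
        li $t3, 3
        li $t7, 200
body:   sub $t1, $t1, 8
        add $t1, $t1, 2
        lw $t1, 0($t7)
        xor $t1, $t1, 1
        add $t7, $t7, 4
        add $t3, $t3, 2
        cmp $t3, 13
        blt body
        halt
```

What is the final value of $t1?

9

after li $t1, 0: $t1=0
after li $t3, 3: $t3=3
after li $t7, 200: $t7=200
after sub $t1, $t1, 8: $t1=0-8=-8
after add $t1, $t1, 2: $t1=(-8)+2=-6
after lw $t1, 0($t7): $t1=M[200]=0
after xor $t1, $t1, 1: $t1=0^1=1
after add $t7, $t7, 4: $t7=200+4=204
after add $t3, $t3, 2: $t3=3+2=5
cmp $t3, 13  (cmp 5,13)
blt body: taken
after sub $t1, $t1, 8: $t1=1-8=-7
after add $t1, $t1, 2: $t1=(-7)+2=-5
after lw $t1, 0($t7): $t1=M[204]=-2
after xor $t1, $t1, 1: $t1=(-2)^1=-1
after add $t7, $t7, 4: $t7=204+4=208
after add $t3, $t3, 2: $t3=5+2=7
cmp $t3, 13  (cmp 7,13)
blt body: taken
after sub $t1, $t1, 8: $t1=(-1)-8=-9
after add $t1, $t1, 2: $t1=(-9)+2=-7
after lw $t1, 0($t7): $t1=M[208]=17
after xor $t1, $t1, 1: $t1=17^1=16
after add $t7, $t7, 4: $t7=208+4=212
after add $t3, $t3, 2: $t3=7+2=9
cmp $t3, 13  (cmp 9,13)
blt body: taken
after sub $t1, $t1, 8: $t1=16-8=8
after add $t1, $t1, 2: $t1=8+2=10
after lw $t1, 0($t7): $t1=M[212]=23
after xor $t1, $t1, 1: $t1=23^1=22
after add $t7, $t7, 4: $t7=212+4=216
after add $t3, $t3, 2: $t3=9+2=11
cmp $t3, 13  (cmp 11,13)
blt body: taken
after sub $t1, $t1, 8: $t1=22-8=14
after add $t1, $t1, 2: $t1=14+2=16
after lw $t1, 0($t7): $t1=M[216]=8
after xor $t1, $t1, 1: $t1=8^1=9
after add $t7, $t7, 4: $t7=216+4=220
after add $t3, $t3, 2: $t3=11+2=13
cmp $t3, 13  (cmp 13,13)
blt body: not taken
halt.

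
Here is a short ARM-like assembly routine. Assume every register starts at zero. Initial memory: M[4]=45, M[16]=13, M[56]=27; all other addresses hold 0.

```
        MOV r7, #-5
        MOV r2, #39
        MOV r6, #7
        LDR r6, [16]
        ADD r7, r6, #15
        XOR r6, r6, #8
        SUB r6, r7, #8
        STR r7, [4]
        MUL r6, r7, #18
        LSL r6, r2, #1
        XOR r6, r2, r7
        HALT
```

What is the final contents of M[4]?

MOV r7, #-5 → r7=-5
MOV r2, #39 → r2=39
MOV r6, #7 → r6=7
LDR r6, [16] → r6=M[16]=13
ADD r7, r6, #15 → r7=13+15=28
XOR r6, r6, #8 → r6=13^8=5
SUB r6, r7, #8 → r6=28-8=20
STR r7, [4] → M[4]=28
MUL r6, r7, #18 → r6=28*18=504
LSL r6, r2, #1 → r6=39<<1=78
XOR r6, r2, r7 → r6=39^28=59
halt.

28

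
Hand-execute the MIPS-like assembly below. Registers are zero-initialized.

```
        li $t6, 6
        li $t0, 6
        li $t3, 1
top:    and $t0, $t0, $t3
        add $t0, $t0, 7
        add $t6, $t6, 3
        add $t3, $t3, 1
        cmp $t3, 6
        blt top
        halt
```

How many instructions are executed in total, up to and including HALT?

34

after li $t6, 6: $t6=6
after li $t0, 6: $t0=6
after li $t3, 1: $t3=1
after and $t0, $t0, $t3: $t0=6&1=0
after add $t0, $t0, 7: $t0=0+7=7
after add $t6, $t6, 3: $t6=6+3=9
after add $t3, $t3, 1: $t3=1+1=2
cmp $t3, 6  (cmp 2,6)
blt top: taken
after and $t0, $t0, $t3: $t0=7&2=2
after add $t0, $t0, 7: $t0=2+7=9
after add $t6, $t6, 3: $t6=9+3=12
after add $t3, $t3, 1: $t3=2+1=3
cmp $t3, 6  (cmp 3,6)
blt top: taken
after and $t0, $t0, $t3: $t0=9&3=1
after add $t0, $t0, 7: $t0=1+7=8
after add $t6, $t6, 3: $t6=12+3=15
after add $t3, $t3, 1: $t3=3+1=4
cmp $t3, 6  (cmp 4,6)
blt top: taken
after and $t0, $t0, $t3: $t0=8&4=0
after add $t0, $t0, 7: $t0=0+7=7
after add $t6, $t6, 3: $t6=15+3=18
after add $t3, $t3, 1: $t3=4+1=5
cmp $t3, 6  (cmp 5,6)
blt top: taken
after and $t0, $t0, $t3: $t0=7&5=5
after add $t0, $t0, 7: $t0=5+7=12
after add $t6, $t6, 3: $t6=18+3=21
after add $t3, $t3, 1: $t3=5+1=6
cmp $t3, 6  (cmp 6,6)
blt top: not taken
halt.
Total executed instructions: 34.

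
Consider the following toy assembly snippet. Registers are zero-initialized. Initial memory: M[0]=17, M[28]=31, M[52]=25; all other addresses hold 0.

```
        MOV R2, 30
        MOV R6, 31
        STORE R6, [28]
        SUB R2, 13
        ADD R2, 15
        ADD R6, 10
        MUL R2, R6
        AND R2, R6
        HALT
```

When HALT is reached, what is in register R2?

32

R2=30
R6=31
STORE R6, [28] → M[28]=31
R2=30-13=17
R2=17+15=32
R6=31+10=41
R2=32*41=1312
R2=1312&41=32
halt.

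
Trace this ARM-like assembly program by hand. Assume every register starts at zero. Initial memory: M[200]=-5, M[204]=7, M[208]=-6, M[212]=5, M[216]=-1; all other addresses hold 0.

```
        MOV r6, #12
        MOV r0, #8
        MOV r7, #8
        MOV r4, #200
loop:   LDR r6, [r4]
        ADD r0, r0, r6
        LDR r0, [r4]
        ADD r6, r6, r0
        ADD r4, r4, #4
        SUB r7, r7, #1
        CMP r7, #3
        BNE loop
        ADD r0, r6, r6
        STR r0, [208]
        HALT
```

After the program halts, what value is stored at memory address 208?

after MOV r6, #12: r6=12
after MOV r0, #8: r0=8
after MOV r7, #8: r7=8
after MOV r4, #200: r4=200
after LDR r6, [r4]: r6=M[200]=-5
after ADD r0, r0, r6: r0=8+(-5)=3
after LDR r0, [r4]: r0=M[200]=-5
after ADD r6, r6, r0: r6=(-5)+(-5)=-10
after ADD r4, r4, #4: r4=200+4=204
after SUB r7, r7, #1: r7=8-1=7
CMP r7, #3  (cmp 7,3)
BNE loop: taken
after LDR r6, [r4]: r6=M[204]=7
after ADD r0, r0, r6: r0=(-5)+7=2
after LDR r0, [r4]: r0=M[204]=7
after ADD r6, r6, r0: r6=7+7=14
after ADD r4, r4, #4: r4=204+4=208
after SUB r7, r7, #1: r7=7-1=6
CMP r7, #3  (cmp 6,3)
BNE loop: taken
after LDR r6, [r4]: r6=M[208]=-6
after ADD r0, r0, r6: r0=7+(-6)=1
after LDR r0, [r4]: r0=M[208]=-6
after ADD r6, r6, r0: r6=(-6)+(-6)=-12
after ADD r4, r4, #4: r4=208+4=212
after SUB r7, r7, #1: r7=6-1=5
CMP r7, #3  (cmp 5,3)
BNE loop: taken
after LDR r6, [r4]: r6=M[212]=5
after ADD r0, r0, r6: r0=(-6)+5=-1
after LDR r0, [r4]: r0=M[212]=5
after ADD r6, r6, r0: r6=5+5=10
after ADD r4, r4, #4: r4=212+4=216
after SUB r7, r7, #1: r7=5-1=4
CMP r7, #3  (cmp 4,3)
BNE loop: taken
after LDR r6, [r4]: r6=M[216]=-1
after ADD r0, r0, r6: r0=5+(-1)=4
after LDR r0, [r4]: r0=M[216]=-1
after ADD r6, r6, r0: r6=(-1)+(-1)=-2
after ADD r4, r4, #4: r4=216+4=220
after SUB r7, r7, #1: r7=4-1=3
CMP r7, #3  (cmp 3,3)
BNE loop: not taken
after ADD r0, r6, r6: r0=(-2)+(-2)=-4
STR r0, [208] → M[208]=-4
halt.

-4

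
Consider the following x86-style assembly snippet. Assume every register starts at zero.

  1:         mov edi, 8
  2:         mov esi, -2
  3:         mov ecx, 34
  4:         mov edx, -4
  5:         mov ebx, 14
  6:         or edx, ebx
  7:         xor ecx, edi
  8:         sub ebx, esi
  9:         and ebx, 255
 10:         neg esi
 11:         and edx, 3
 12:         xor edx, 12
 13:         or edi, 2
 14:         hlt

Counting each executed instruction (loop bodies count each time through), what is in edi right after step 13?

after mov edi, 8: edi=8
after mov esi, -2: esi=-2
after mov ecx, 34: ecx=34
after mov edx, -4: edx=-4
after mov ebx, 14: ebx=14
after or edx, ebx: edx=(-4)|14=-2
after xor ecx, edi: ecx=34^8=42
after sub ebx, esi: ebx=14-(-2)=16
after and ebx, 255: ebx=16&255=16
after neg esi: esi=-(-2)=2
after and edx, 3: edx=(-2)&3=2
after xor edx, 12: edx=2^12=14
after or edi, 2: edi=8|2=10
After step 13: edi = 10.

10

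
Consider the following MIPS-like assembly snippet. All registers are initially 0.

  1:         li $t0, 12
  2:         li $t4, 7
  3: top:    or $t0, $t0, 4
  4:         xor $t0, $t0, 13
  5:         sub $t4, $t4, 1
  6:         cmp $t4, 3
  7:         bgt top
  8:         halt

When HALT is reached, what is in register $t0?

li $t0, 12 → $t0=12
li $t4, 7 → $t4=7
or $t0, $t0, 4 → $t0=12|4=12
xor $t0, $t0, 13 → $t0=12^13=1
sub $t4, $t4, 1 → $t4=7-1=6
cmp $t4, 3  (cmp 6,3)
bgt top: taken
or $t0, $t0, 4 → $t0=1|4=5
xor $t0, $t0, 13 → $t0=5^13=8
sub $t4, $t4, 1 → $t4=6-1=5
cmp $t4, 3  (cmp 5,3)
bgt top: taken
or $t0, $t0, 4 → $t0=8|4=12
xor $t0, $t0, 13 → $t0=12^13=1
sub $t4, $t4, 1 → $t4=5-1=4
cmp $t4, 3  (cmp 4,3)
bgt top: taken
or $t0, $t0, 4 → $t0=1|4=5
xor $t0, $t0, 13 → $t0=5^13=8
sub $t4, $t4, 1 → $t4=4-1=3
cmp $t4, 3  (cmp 3,3)
bgt top: not taken
halt.

8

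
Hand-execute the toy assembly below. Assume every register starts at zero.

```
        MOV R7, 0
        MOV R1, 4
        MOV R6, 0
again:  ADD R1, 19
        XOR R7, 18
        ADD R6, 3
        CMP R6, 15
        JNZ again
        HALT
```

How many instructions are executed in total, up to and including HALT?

MOV R7, 0 → R7=0
MOV R1, 4 → R1=4
MOV R6, 0 → R6=0
ADD R1, 19 → R1=4+19=23
XOR R7, 18 → R7=0^18=18
ADD R6, 3 → R6=0+3=3
CMP R6, 15  (cmp 3,15)
JNZ again: taken
ADD R1, 19 → R1=23+19=42
XOR R7, 18 → R7=18^18=0
ADD R6, 3 → R6=3+3=6
CMP R6, 15  (cmp 6,15)
JNZ again: taken
ADD R1, 19 → R1=42+19=61
XOR R7, 18 → R7=0^18=18
ADD R6, 3 → R6=6+3=9
CMP R6, 15  (cmp 9,15)
JNZ again: taken
ADD R1, 19 → R1=61+19=80
XOR R7, 18 → R7=18^18=0
ADD R6, 3 → R6=9+3=12
CMP R6, 15  (cmp 12,15)
JNZ again: taken
ADD R1, 19 → R1=80+19=99
XOR R7, 18 → R7=0^18=18
ADD R6, 3 → R6=12+3=15
CMP R6, 15  (cmp 15,15)
JNZ again: not taken
halt.
Total executed instructions: 29.

29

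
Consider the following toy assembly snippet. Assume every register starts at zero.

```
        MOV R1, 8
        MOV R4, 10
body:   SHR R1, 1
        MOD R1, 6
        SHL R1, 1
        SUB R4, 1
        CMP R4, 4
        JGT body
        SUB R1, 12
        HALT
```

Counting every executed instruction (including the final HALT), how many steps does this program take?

MOV R1, 8 → R1=8
MOV R4, 10 → R4=10
SHR R1, 1 → R1=8>>1=4
MOD R1, 6 → R1=4%6=4
SHL R1, 1 → R1=4<<1=8
SUB R4, 1 → R4=10-1=9
CMP R4, 4  (cmp 9,4)
JGT body: taken
SHR R1, 1 → R1=8>>1=4
MOD R1, 6 → R1=4%6=4
SHL R1, 1 → R1=4<<1=8
SUB R4, 1 → R4=9-1=8
CMP R4, 4  (cmp 8,4)
JGT body: taken
SHR R1, 1 → R1=8>>1=4
MOD R1, 6 → R1=4%6=4
SHL R1, 1 → R1=4<<1=8
SUB R4, 1 → R4=8-1=7
CMP R4, 4  (cmp 7,4)
JGT body: taken
SHR R1, 1 → R1=8>>1=4
MOD R1, 6 → R1=4%6=4
SHL R1, 1 → R1=4<<1=8
SUB R4, 1 → R4=7-1=6
CMP R4, 4  (cmp 6,4)
JGT body: taken
SHR R1, 1 → R1=8>>1=4
MOD R1, 6 → R1=4%6=4
SHL R1, 1 → R1=4<<1=8
SUB R4, 1 → R4=6-1=5
CMP R4, 4  (cmp 5,4)
JGT body: taken
SHR R1, 1 → R1=8>>1=4
MOD R1, 6 → R1=4%6=4
SHL R1, 1 → R1=4<<1=8
SUB R4, 1 → R4=5-1=4
CMP R4, 4  (cmp 4,4)
JGT body: not taken
SUB R1, 12 → R1=8-12=-4
halt.
Total executed instructions: 40.

40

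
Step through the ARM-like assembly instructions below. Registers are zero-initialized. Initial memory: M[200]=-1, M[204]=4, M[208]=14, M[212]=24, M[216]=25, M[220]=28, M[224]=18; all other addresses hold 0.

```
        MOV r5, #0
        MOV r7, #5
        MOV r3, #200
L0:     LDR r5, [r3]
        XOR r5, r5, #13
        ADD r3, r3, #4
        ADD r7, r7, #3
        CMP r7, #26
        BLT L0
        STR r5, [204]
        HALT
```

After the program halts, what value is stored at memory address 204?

31

MOV r5, #0 → r5=0
MOV r7, #5 → r7=5
MOV r3, #200 → r3=200
LDR r5, [r3] → r5=M[200]=-1
XOR r5, r5, #13 → r5=(-1)^13=-14
ADD r3, r3, #4 → r3=200+4=204
ADD r7, r7, #3 → r7=5+3=8
CMP r7, #26  (cmp 8,26)
BLT L0: taken
LDR r5, [r3] → r5=M[204]=4
XOR r5, r5, #13 → r5=4^13=9
ADD r3, r3, #4 → r3=204+4=208
ADD r7, r7, #3 → r7=8+3=11
CMP r7, #26  (cmp 11,26)
BLT L0: taken
LDR r5, [r3] → r5=M[208]=14
XOR r5, r5, #13 → r5=14^13=3
ADD r3, r3, #4 → r3=208+4=212
ADD r7, r7, #3 → r7=11+3=14
CMP r7, #26  (cmp 14,26)
BLT L0: taken
LDR r5, [r3] → r5=M[212]=24
XOR r5, r5, #13 → r5=24^13=21
ADD r3, r3, #4 → r3=212+4=216
ADD r7, r7, #3 → r7=14+3=17
CMP r7, #26  (cmp 17,26)
BLT L0: taken
LDR r5, [r3] → r5=M[216]=25
XOR r5, r5, #13 → r5=25^13=20
ADD r3, r3, #4 → r3=216+4=220
ADD r7, r7, #3 → r7=17+3=20
CMP r7, #26  (cmp 20,26)
BLT L0: taken
LDR r5, [r3] → r5=M[220]=28
XOR r5, r5, #13 → r5=28^13=17
ADD r3, r3, #4 → r3=220+4=224
ADD r7, r7, #3 → r7=20+3=23
CMP r7, #26  (cmp 23,26)
BLT L0: taken
LDR r5, [r3] → r5=M[224]=18
XOR r5, r5, #13 → r5=18^13=31
ADD r3, r3, #4 → r3=224+4=228
ADD r7, r7, #3 → r7=23+3=26
CMP r7, #26  (cmp 26,26)
BLT L0: not taken
STR r5, [204] → M[204]=31
halt.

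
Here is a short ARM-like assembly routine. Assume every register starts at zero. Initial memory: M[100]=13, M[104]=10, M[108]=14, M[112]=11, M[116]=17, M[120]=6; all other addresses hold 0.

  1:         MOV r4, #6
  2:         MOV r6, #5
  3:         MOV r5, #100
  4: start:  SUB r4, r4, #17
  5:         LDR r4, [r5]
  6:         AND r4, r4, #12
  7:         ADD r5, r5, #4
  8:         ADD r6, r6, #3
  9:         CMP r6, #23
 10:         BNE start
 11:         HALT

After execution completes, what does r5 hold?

124

after MOV r4, #6: r4=6
after MOV r6, #5: r6=5
after MOV r5, #100: r5=100
after SUB r4, r4, #17: r4=6-17=-11
after LDR r4, [r5]: r4=M[100]=13
after AND r4, r4, #12: r4=13&12=12
after ADD r5, r5, #4: r5=100+4=104
after ADD r6, r6, #3: r6=5+3=8
CMP r6, #23  (cmp 8,23)
BNE start: taken
after SUB r4, r4, #17: r4=12-17=-5
after LDR r4, [r5]: r4=M[104]=10
after AND r4, r4, #12: r4=10&12=8
after ADD r5, r5, #4: r5=104+4=108
after ADD r6, r6, #3: r6=8+3=11
CMP r6, #23  (cmp 11,23)
BNE start: taken
after SUB r4, r4, #17: r4=8-17=-9
after LDR r4, [r5]: r4=M[108]=14
after AND r4, r4, #12: r4=14&12=12
after ADD r5, r5, #4: r5=108+4=112
after ADD r6, r6, #3: r6=11+3=14
CMP r6, #23  (cmp 14,23)
BNE start: taken
after SUB r4, r4, #17: r4=12-17=-5
after LDR r4, [r5]: r4=M[112]=11
after AND r4, r4, #12: r4=11&12=8
after ADD r5, r5, #4: r5=112+4=116
after ADD r6, r6, #3: r6=14+3=17
CMP r6, #23  (cmp 17,23)
BNE start: taken
after SUB r4, r4, #17: r4=8-17=-9
after LDR r4, [r5]: r4=M[116]=17
after AND r4, r4, #12: r4=17&12=0
after ADD r5, r5, #4: r5=116+4=120
after ADD r6, r6, #3: r6=17+3=20
CMP r6, #23  (cmp 20,23)
BNE start: taken
after SUB r4, r4, #17: r4=0-17=-17
after LDR r4, [r5]: r4=M[120]=6
after AND r4, r4, #12: r4=6&12=4
after ADD r5, r5, #4: r5=120+4=124
after ADD r6, r6, #3: r6=20+3=23
CMP r6, #23  (cmp 23,23)
BNE start: not taken
halt.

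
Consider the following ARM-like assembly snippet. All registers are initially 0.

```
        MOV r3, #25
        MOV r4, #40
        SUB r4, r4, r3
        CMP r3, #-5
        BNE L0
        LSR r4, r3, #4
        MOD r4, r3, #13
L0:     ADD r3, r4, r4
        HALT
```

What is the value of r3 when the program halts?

30

r3=25
r4=40
r4=40-25=15
CMP r3, #-5  (cmp 25,-5)
BNE L0: taken
r3=15+15=30
halt.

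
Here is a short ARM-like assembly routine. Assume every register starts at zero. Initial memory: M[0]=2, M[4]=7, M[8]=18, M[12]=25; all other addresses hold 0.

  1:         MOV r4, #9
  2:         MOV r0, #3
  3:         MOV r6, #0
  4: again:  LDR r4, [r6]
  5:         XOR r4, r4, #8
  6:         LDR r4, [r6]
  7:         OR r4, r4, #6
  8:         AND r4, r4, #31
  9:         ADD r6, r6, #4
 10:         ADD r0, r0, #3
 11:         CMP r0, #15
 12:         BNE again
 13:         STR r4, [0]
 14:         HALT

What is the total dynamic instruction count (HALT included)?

r4=9
r0=3
r6=0
r4=M[0]=2
r4=2^8=10
r4=M[0]=2
r4=2|6=6
r4=6&31=6
r6=0+4=4
r0=3+3=6
CMP r0, #15  (cmp 6,15)
BNE again: taken
r4=M[4]=7
r4=7^8=15
r4=M[4]=7
r4=7|6=7
r4=7&31=7
r6=4+4=8
r0=6+3=9
CMP r0, #15  (cmp 9,15)
BNE again: taken
r4=M[8]=18
r4=18^8=26
r4=M[8]=18
r4=18|6=22
r4=22&31=22
r6=8+4=12
r0=9+3=12
CMP r0, #15  (cmp 12,15)
BNE again: taken
r4=M[12]=25
r4=25^8=17
r4=M[12]=25
r4=25|6=31
r4=31&31=31
r6=12+4=16
r0=12+3=15
CMP r0, #15  (cmp 15,15)
BNE again: not taken
STR r4, [0] → M[0]=31
halt.
Total executed instructions: 41.

41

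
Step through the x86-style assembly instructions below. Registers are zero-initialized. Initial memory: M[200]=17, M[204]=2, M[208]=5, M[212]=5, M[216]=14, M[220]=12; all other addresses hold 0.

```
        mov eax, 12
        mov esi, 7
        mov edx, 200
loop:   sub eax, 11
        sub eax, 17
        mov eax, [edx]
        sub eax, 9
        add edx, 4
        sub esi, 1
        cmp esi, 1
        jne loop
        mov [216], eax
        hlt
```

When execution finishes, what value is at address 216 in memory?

3

eax=12
esi=7
edx=200
eax=12-11=1
eax=1-17=-16
eax=M[200]=17
eax=17-9=8
edx=200+4=204
esi=7-1=6
cmp esi, 1  (cmp 6,1)
jne loop: taken
eax=8-11=-3
eax=(-3)-17=-20
eax=M[204]=2
eax=2-9=-7
edx=204+4=208
esi=6-1=5
cmp esi, 1  (cmp 5,1)
jne loop: taken
eax=(-7)-11=-18
eax=(-18)-17=-35
eax=M[208]=5
eax=5-9=-4
edx=208+4=212
esi=5-1=4
cmp esi, 1  (cmp 4,1)
jne loop: taken
eax=(-4)-11=-15
eax=(-15)-17=-32
eax=M[212]=5
eax=5-9=-4
edx=212+4=216
esi=4-1=3
cmp esi, 1  (cmp 3,1)
jne loop: taken
eax=(-4)-11=-15
eax=(-15)-17=-32
eax=M[216]=14
eax=14-9=5
edx=216+4=220
esi=3-1=2
cmp esi, 1  (cmp 2,1)
jne loop: taken
eax=5-11=-6
eax=(-6)-17=-23
eax=M[220]=12
eax=12-9=3
edx=220+4=224
esi=2-1=1
cmp esi, 1  (cmp 1,1)
jne loop: not taken
mov [216], eax → M[216]=3
halt.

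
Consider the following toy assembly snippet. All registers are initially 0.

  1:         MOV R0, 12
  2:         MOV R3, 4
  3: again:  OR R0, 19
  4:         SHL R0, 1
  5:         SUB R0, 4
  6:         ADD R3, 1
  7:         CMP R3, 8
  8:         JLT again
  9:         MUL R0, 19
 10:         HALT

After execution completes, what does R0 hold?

9158

after MOV R0, 12: R0=12
after MOV R3, 4: R3=4
after OR R0, 19: R0=12|19=31
after SHL R0, 1: R0=31<<1=62
after SUB R0, 4: R0=62-4=58
after ADD R3, 1: R3=4+1=5
CMP R3, 8  (cmp 5,8)
JLT again: taken
after OR R0, 19: R0=58|19=59
after SHL R0, 1: R0=59<<1=118
after SUB R0, 4: R0=118-4=114
after ADD R3, 1: R3=5+1=6
CMP R3, 8  (cmp 6,8)
JLT again: taken
after OR R0, 19: R0=114|19=115
after SHL R0, 1: R0=115<<1=230
after SUB R0, 4: R0=230-4=226
after ADD R3, 1: R3=6+1=7
CMP R3, 8  (cmp 7,8)
JLT again: taken
after OR R0, 19: R0=226|19=243
after SHL R0, 1: R0=243<<1=486
after SUB R0, 4: R0=486-4=482
after ADD R3, 1: R3=7+1=8
CMP R3, 8  (cmp 8,8)
JLT again: not taken
after MUL R0, 19: R0=482*19=9158
halt.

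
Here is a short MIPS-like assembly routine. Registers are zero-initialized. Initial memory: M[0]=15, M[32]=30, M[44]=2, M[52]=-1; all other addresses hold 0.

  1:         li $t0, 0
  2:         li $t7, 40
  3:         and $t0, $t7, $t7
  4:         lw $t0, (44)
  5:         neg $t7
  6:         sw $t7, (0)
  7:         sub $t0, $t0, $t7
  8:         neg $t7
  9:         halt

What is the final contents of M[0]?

-40

li $t0, 0 → $t0=0
li $t7, 40 → $t7=40
and $t0, $t7, $t7 → $t0=40&40=40
lw $t0, (44) → $t0=M[44]=2
neg $t7 → $t7=-(40)=-40
sw $t7, (0) → M[0]=-40
sub $t0, $t0, $t7 → $t0=2-(-40)=42
neg $t7 → $t7=-(-40)=40
halt.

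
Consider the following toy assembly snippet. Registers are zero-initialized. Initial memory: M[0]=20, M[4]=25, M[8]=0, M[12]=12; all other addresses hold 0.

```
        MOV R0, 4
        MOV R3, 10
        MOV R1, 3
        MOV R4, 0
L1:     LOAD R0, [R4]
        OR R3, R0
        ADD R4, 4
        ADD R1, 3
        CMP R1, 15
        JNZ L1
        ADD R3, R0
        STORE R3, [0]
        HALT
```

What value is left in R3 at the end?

R0=4
R3=10
R1=3
R4=0
R0=M[0]=20
R3=10|20=30
R4=0+4=4
R1=3+3=6
CMP R1, 15  (cmp 6,15)
JNZ L1: taken
R0=M[4]=25
R3=30|25=31
R4=4+4=8
R1=6+3=9
CMP R1, 15  (cmp 9,15)
JNZ L1: taken
R0=M[8]=0
R3=31|0=31
R4=8+4=12
R1=9+3=12
CMP R1, 15  (cmp 12,15)
JNZ L1: taken
R0=M[12]=12
R3=31|12=31
R4=12+4=16
R1=12+3=15
CMP R1, 15  (cmp 15,15)
JNZ L1: not taken
R3=31+12=43
STORE R3, [0] → M[0]=43
halt.

43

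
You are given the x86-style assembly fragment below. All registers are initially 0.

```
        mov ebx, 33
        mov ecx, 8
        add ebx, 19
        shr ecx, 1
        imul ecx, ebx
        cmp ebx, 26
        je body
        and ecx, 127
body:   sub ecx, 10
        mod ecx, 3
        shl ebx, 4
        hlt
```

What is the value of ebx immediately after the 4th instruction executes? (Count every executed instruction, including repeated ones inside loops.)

52

after mov ebx, 33: ebx=33
after mov ecx, 8: ecx=8
after add ebx, 19: ebx=33+19=52
after shr ecx, 1: ecx=8>>1=4
After step 4: ebx = 52.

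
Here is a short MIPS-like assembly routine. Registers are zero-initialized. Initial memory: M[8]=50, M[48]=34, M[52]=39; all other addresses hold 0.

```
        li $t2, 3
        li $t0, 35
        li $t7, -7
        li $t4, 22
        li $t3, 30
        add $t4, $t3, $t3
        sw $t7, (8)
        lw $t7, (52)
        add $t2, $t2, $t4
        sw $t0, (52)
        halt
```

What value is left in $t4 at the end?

$t2=3
$t0=35
$t7=-7
$t4=22
$t3=30
$t4=30+30=60
sw $t7, (8) → M[8]=-7
$t7=M[52]=39
$t2=3+60=63
sw $t0, (52) → M[52]=35
halt.

60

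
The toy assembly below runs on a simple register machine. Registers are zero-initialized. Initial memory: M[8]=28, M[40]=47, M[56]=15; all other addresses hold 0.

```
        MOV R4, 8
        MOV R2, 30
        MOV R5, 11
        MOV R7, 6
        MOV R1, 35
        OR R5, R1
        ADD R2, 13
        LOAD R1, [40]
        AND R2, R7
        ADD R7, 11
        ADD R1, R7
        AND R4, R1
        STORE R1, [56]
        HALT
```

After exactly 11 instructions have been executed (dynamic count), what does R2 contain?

R4=8
R2=30
R5=11
R7=6
R1=35
R5=11|35=43
R2=30+13=43
R1=M[40]=47
R2=43&6=2
R7=6+11=17
R1=47+17=64
After step 11: R2 = 2.

2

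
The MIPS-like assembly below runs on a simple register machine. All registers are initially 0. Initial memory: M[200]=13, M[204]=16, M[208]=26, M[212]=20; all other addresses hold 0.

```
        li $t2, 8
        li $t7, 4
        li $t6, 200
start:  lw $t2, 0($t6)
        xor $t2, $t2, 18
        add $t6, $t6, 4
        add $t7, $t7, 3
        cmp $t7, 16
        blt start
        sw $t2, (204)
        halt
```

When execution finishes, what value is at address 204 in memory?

$t2=8
$t7=4
$t6=200
$t2=M[200]=13
$t2=13^18=31
$t6=200+4=204
$t7=4+3=7
cmp $t7, 16  (cmp 7,16)
blt start: taken
$t2=M[204]=16
$t2=16^18=2
$t6=204+4=208
$t7=7+3=10
cmp $t7, 16  (cmp 10,16)
blt start: taken
$t2=M[208]=26
$t2=26^18=8
$t6=208+4=212
$t7=10+3=13
cmp $t7, 16  (cmp 13,16)
blt start: taken
$t2=M[212]=20
$t2=20^18=6
$t6=212+4=216
$t7=13+3=16
cmp $t7, 16  (cmp 16,16)
blt start: not taken
sw $t2, (204) → M[204]=6
halt.

6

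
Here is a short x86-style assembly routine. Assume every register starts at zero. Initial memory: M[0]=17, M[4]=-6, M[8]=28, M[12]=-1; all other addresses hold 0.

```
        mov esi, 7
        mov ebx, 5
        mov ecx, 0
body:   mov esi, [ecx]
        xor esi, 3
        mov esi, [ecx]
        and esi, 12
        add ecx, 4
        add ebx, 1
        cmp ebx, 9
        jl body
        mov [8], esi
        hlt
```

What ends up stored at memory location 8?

12

after mov esi, 7: esi=7
after mov ebx, 5: ebx=5
after mov ecx, 0: ecx=0
after mov esi, [ecx]: esi=M[0]=17
after xor esi, 3: esi=17^3=18
after mov esi, [ecx]: esi=M[0]=17
after and esi, 12: esi=17&12=0
after add ecx, 4: ecx=0+4=4
after add ebx, 1: ebx=5+1=6
cmp ebx, 9  (cmp 6,9)
jl body: taken
after mov esi, [ecx]: esi=M[4]=-6
after xor esi, 3: esi=(-6)^3=-7
after mov esi, [ecx]: esi=M[4]=-6
after and esi, 12: esi=(-6)&12=8
after add ecx, 4: ecx=4+4=8
after add ebx, 1: ebx=6+1=7
cmp ebx, 9  (cmp 7,9)
jl body: taken
after mov esi, [ecx]: esi=M[8]=28
after xor esi, 3: esi=28^3=31
after mov esi, [ecx]: esi=M[8]=28
after and esi, 12: esi=28&12=12
after add ecx, 4: ecx=8+4=12
after add ebx, 1: ebx=7+1=8
cmp ebx, 9  (cmp 8,9)
jl body: taken
after mov esi, [ecx]: esi=M[12]=-1
after xor esi, 3: esi=(-1)^3=-4
after mov esi, [ecx]: esi=M[12]=-1
after and esi, 12: esi=(-1)&12=12
after add ecx, 4: ecx=12+4=16
after add ebx, 1: ebx=8+1=9
cmp ebx, 9  (cmp 9,9)
jl body: not taken
mov [8], esi → M[8]=12
halt.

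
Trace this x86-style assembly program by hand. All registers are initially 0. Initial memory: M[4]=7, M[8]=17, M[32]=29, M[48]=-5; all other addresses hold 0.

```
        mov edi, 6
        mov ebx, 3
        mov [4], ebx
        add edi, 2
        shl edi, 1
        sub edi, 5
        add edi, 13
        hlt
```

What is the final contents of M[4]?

after mov edi, 6: edi=6
after mov ebx, 3: ebx=3
mov [4], ebx → M[4]=3
after add edi, 2: edi=6+2=8
after shl edi, 1: edi=8<<1=16
after sub edi, 5: edi=16-5=11
after add edi, 13: edi=11+13=24
halt.

3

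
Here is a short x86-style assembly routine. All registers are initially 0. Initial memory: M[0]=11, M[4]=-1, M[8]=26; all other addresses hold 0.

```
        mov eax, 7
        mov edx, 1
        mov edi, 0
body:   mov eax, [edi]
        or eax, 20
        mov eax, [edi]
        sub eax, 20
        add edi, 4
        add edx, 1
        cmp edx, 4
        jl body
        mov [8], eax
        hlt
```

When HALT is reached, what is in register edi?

eax=7
edx=1
edi=0
eax=M[0]=11
eax=11|20=31
eax=M[0]=11
eax=11-20=-9
edi=0+4=4
edx=1+1=2
cmp edx, 4  (cmp 2,4)
jl body: taken
eax=M[4]=-1
eax=(-1)|20=-1
eax=M[4]=-1
eax=(-1)-20=-21
edi=4+4=8
edx=2+1=3
cmp edx, 4  (cmp 3,4)
jl body: taken
eax=M[8]=26
eax=26|20=30
eax=M[8]=26
eax=26-20=6
edi=8+4=12
edx=3+1=4
cmp edx, 4  (cmp 4,4)
jl body: not taken
mov [8], eax → M[8]=6
halt.

12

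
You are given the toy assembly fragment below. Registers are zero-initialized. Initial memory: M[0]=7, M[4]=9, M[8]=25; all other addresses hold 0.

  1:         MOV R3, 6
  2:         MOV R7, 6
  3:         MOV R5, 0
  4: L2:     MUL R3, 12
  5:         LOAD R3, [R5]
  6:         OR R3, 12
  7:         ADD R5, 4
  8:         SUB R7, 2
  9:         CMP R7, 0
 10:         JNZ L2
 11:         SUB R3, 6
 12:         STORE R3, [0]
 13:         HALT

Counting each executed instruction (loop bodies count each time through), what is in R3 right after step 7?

15

after MOV R3, 6: R3=6
after MOV R7, 6: R7=6
after MOV R5, 0: R5=0
after MUL R3, 12: R3=6*12=72
after LOAD R3, [R5]: R3=M[0]=7
after OR R3, 12: R3=7|12=15
after ADD R5, 4: R5=0+4=4
After step 7: R3 = 15.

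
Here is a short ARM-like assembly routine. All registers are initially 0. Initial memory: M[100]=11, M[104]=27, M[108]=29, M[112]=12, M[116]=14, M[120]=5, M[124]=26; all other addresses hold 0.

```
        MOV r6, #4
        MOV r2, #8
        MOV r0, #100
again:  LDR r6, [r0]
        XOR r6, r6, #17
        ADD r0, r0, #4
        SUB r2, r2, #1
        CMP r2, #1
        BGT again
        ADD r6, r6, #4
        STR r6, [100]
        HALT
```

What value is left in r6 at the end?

after MOV r6, #4: r6=4
after MOV r2, #8: r2=8
after MOV r0, #100: r0=100
after LDR r6, [r0]: r6=M[100]=11
after XOR r6, r6, #17: r6=11^17=26
after ADD r0, r0, #4: r0=100+4=104
after SUB r2, r2, #1: r2=8-1=7
CMP r2, #1  (cmp 7,1)
BGT again: taken
after LDR r6, [r0]: r6=M[104]=27
after XOR r6, r6, #17: r6=27^17=10
after ADD r0, r0, #4: r0=104+4=108
after SUB r2, r2, #1: r2=7-1=6
CMP r2, #1  (cmp 6,1)
BGT again: taken
after LDR r6, [r0]: r6=M[108]=29
after XOR r6, r6, #17: r6=29^17=12
after ADD r0, r0, #4: r0=108+4=112
after SUB r2, r2, #1: r2=6-1=5
CMP r2, #1  (cmp 5,1)
BGT again: taken
after LDR r6, [r0]: r6=M[112]=12
after XOR r6, r6, #17: r6=12^17=29
after ADD r0, r0, #4: r0=112+4=116
after SUB r2, r2, #1: r2=5-1=4
CMP r2, #1  (cmp 4,1)
BGT again: taken
after LDR r6, [r0]: r6=M[116]=14
after XOR r6, r6, #17: r6=14^17=31
after ADD r0, r0, #4: r0=116+4=120
after SUB r2, r2, #1: r2=4-1=3
CMP r2, #1  (cmp 3,1)
BGT again: taken
after LDR r6, [r0]: r6=M[120]=5
after XOR r6, r6, #17: r6=5^17=20
after ADD r0, r0, #4: r0=120+4=124
after SUB r2, r2, #1: r2=3-1=2
CMP r2, #1  (cmp 2,1)
BGT again: taken
after LDR r6, [r0]: r6=M[124]=26
after XOR r6, r6, #17: r6=26^17=11
after ADD r0, r0, #4: r0=124+4=128
after SUB r2, r2, #1: r2=2-1=1
CMP r2, #1  (cmp 1,1)
BGT again: not taken
after ADD r6, r6, #4: r6=11+4=15
STR r6, [100] → M[100]=15
halt.

15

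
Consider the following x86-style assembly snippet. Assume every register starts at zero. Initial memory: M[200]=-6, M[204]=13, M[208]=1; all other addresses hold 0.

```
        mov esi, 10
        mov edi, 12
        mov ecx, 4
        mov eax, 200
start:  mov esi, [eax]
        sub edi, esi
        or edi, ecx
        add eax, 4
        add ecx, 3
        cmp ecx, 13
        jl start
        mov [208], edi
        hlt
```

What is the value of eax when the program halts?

212

esi=10
edi=12
ecx=4
eax=200
esi=M[200]=-6
edi=12-(-6)=18
edi=18|4=22
eax=200+4=204
ecx=4+3=7
cmp ecx, 13  (cmp 7,13)
jl start: taken
esi=M[204]=13
edi=22-13=9
edi=9|7=15
eax=204+4=208
ecx=7+3=10
cmp ecx, 13  (cmp 10,13)
jl start: taken
esi=M[208]=1
edi=15-1=14
edi=14|10=14
eax=208+4=212
ecx=10+3=13
cmp ecx, 13  (cmp 13,13)
jl start: not taken
mov [208], edi → M[208]=14
halt.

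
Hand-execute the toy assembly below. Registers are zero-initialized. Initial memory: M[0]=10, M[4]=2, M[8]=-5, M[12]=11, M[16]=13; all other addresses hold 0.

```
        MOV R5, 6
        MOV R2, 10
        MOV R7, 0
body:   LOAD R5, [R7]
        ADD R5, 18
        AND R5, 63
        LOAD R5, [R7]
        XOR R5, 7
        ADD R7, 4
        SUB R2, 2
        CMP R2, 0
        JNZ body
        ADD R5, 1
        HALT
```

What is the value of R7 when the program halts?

R5=6
R2=10
R7=0
R5=M[0]=10
R5=10+18=28
R5=28&63=28
R5=M[0]=10
R5=10^7=13
R7=0+4=4
R2=10-2=8
CMP R2, 0  (cmp 8,0)
JNZ body: taken
R5=M[4]=2
R5=2+18=20
R5=20&63=20
R5=M[4]=2
R5=2^7=5
R7=4+4=8
R2=8-2=6
CMP R2, 0  (cmp 6,0)
JNZ body: taken
R5=M[8]=-5
R5=(-5)+18=13
R5=13&63=13
R5=M[8]=-5
R5=(-5)^7=-4
R7=8+4=12
R2=6-2=4
CMP R2, 0  (cmp 4,0)
JNZ body: taken
R5=M[12]=11
R5=11+18=29
R5=29&63=29
R5=M[12]=11
R5=11^7=12
R7=12+4=16
R2=4-2=2
CMP R2, 0  (cmp 2,0)
JNZ body: taken
R5=M[16]=13
R5=13+18=31
R5=31&63=31
R5=M[16]=13
R5=13^7=10
R7=16+4=20
R2=2-2=0
CMP R2, 0  (cmp 0,0)
JNZ body: not taken
R5=10+1=11
halt.

20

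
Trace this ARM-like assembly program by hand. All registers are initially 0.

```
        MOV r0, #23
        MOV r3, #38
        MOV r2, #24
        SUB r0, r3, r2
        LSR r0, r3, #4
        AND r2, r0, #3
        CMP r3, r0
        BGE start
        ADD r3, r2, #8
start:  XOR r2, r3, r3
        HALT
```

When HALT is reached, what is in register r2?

r0=23
r3=38
r2=24
r0=38-24=14
r0=38>>4=2
r2=2&3=2
CMP r3, r0  (cmp 38,2)
BGE start: taken
r2=38^38=0
halt.

0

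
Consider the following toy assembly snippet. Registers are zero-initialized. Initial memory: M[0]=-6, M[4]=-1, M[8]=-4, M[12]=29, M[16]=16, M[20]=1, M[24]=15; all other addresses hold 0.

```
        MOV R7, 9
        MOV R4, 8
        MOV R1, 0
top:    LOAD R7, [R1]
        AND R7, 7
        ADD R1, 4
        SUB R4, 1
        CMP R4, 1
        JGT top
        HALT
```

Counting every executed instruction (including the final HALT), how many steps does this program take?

46

after MOV R7, 9: R7=9
after MOV R4, 8: R4=8
after MOV R1, 0: R1=0
after LOAD R7, [R1]: R7=M[0]=-6
after AND R7, 7: R7=(-6)&7=2
after ADD R1, 4: R1=0+4=4
after SUB R4, 1: R4=8-1=7
CMP R4, 1  (cmp 7,1)
JGT top: taken
after LOAD R7, [R1]: R7=M[4]=-1
after AND R7, 7: R7=(-1)&7=7
after ADD R1, 4: R1=4+4=8
after SUB R4, 1: R4=7-1=6
CMP R4, 1  (cmp 6,1)
JGT top: taken
after LOAD R7, [R1]: R7=M[8]=-4
after AND R7, 7: R7=(-4)&7=4
after ADD R1, 4: R1=8+4=12
after SUB R4, 1: R4=6-1=5
CMP R4, 1  (cmp 5,1)
JGT top: taken
after LOAD R7, [R1]: R7=M[12]=29
after AND R7, 7: R7=29&7=5
after ADD R1, 4: R1=12+4=16
after SUB R4, 1: R4=5-1=4
CMP R4, 1  (cmp 4,1)
JGT top: taken
after LOAD R7, [R1]: R7=M[16]=16
after AND R7, 7: R7=16&7=0
after ADD R1, 4: R1=16+4=20
after SUB R4, 1: R4=4-1=3
CMP R4, 1  (cmp 3,1)
JGT top: taken
after LOAD R7, [R1]: R7=M[20]=1
after AND R7, 7: R7=1&7=1
after ADD R1, 4: R1=20+4=24
after SUB R4, 1: R4=3-1=2
CMP R4, 1  (cmp 2,1)
JGT top: taken
after LOAD R7, [R1]: R7=M[24]=15
after AND R7, 7: R7=15&7=7
after ADD R1, 4: R1=24+4=28
after SUB R4, 1: R4=2-1=1
CMP R4, 1  (cmp 1,1)
JGT top: not taken
halt.
Total executed instructions: 46.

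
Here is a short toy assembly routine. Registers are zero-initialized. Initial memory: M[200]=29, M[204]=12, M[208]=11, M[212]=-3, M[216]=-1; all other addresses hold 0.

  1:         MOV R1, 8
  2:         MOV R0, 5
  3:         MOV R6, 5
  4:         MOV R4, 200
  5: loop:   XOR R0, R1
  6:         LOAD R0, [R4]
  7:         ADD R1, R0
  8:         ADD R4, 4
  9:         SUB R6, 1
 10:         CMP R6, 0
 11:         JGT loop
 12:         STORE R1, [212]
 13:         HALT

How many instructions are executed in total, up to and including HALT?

R1=8
R0=5
R6=5
R4=200
R0=5^8=13
R0=M[200]=29
R1=8+29=37
R4=200+4=204
R6=5-1=4
CMP R6, 0  (cmp 4,0)
JGT loop: taken
R0=29^37=56
R0=M[204]=12
R1=37+12=49
R4=204+4=208
R6=4-1=3
CMP R6, 0  (cmp 3,0)
JGT loop: taken
R0=12^49=61
R0=M[208]=11
R1=49+11=60
R4=208+4=212
R6=3-1=2
CMP R6, 0  (cmp 2,0)
JGT loop: taken
R0=11^60=55
R0=M[212]=-3
R1=60+(-3)=57
R4=212+4=216
R6=2-1=1
CMP R6, 0  (cmp 1,0)
JGT loop: taken
R0=(-3)^57=-60
R0=M[216]=-1
R1=57+(-1)=56
R4=216+4=220
R6=1-1=0
CMP R6, 0  (cmp 0,0)
JGT loop: not taken
STORE R1, [212] → M[212]=56
halt.
Total executed instructions: 41.

41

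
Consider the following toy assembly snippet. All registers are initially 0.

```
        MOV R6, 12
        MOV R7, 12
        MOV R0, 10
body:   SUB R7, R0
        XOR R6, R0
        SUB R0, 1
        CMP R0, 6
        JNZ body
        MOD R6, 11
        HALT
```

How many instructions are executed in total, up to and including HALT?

R6=12
R7=12
R0=10
R7=12-10=2
R6=12^10=6
R0=10-1=9
CMP R0, 6  (cmp 9,6)
JNZ body: taken
R7=2-9=-7
R6=6^9=15
R0=9-1=8
CMP R0, 6  (cmp 8,6)
JNZ body: taken
R7=(-7)-8=-15
R6=15^8=7
R0=8-1=7
CMP R0, 6  (cmp 7,6)
JNZ body: taken
R7=(-15)-7=-22
R6=7^7=0
R0=7-1=6
CMP R0, 6  (cmp 6,6)
JNZ body: not taken
R6=0%11=0
halt.
Total executed instructions: 25.

25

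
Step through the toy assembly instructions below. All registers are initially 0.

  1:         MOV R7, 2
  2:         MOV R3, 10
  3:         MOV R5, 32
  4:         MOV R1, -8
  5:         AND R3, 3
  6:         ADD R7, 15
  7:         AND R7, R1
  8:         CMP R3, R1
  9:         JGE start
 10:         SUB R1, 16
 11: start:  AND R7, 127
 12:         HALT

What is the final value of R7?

after MOV R7, 2: R7=2
after MOV R3, 10: R3=10
after MOV R5, 32: R5=32
after MOV R1, -8: R1=-8
after AND R3, 3: R3=10&3=2
after ADD R7, 15: R7=2+15=17
after AND R7, R1: R7=17&(-8)=16
CMP R3, R1  (cmp 2,-8)
JGE start: taken
after AND R7, 127: R7=16&127=16
halt.

16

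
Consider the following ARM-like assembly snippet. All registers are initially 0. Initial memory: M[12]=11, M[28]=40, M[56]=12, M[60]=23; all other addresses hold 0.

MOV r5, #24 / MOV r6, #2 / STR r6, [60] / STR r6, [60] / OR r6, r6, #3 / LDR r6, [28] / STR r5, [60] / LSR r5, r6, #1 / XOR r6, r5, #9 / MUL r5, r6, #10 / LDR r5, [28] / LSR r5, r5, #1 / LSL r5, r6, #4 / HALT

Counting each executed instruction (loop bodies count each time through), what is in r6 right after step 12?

r5=24
r6=2
STR r6, [60] → M[60]=2
STR r6, [60] → M[60]=2
r6=2|3=3
r6=M[28]=40
STR r5, [60] → M[60]=24
r5=40>>1=20
r6=20^9=29
r5=29*10=290
r5=M[28]=40
r5=40>>1=20
After step 12: r6 = 29.

29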